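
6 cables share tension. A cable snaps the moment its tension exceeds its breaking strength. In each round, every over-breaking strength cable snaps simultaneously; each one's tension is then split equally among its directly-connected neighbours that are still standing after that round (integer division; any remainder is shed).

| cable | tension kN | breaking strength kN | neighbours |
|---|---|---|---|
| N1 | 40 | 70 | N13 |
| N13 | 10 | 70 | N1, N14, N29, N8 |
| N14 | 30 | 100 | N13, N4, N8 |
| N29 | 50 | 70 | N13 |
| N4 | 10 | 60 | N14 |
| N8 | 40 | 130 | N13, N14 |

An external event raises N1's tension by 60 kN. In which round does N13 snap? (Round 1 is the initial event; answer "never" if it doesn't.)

2

Round 1 — N1 at 100 > 70. N1 snaps.
  N1 sheds 100 kN to N13: 100 each.
    N13: 10+100 = 110 > 70
Round 2 — N13 snaps.
  N13 sheds 110 kN to N14, N29, N8: 36 each (2 lost).
    N14: 30+36 = 66 ≤ 100
    N29: 50+36 = 86 > 70
    N8: 40+36 = 76 ≤ 130
Round 3 — N29 snaps.
  N29 sheds 86 kN: no online neighbours, lost.
No further breaks.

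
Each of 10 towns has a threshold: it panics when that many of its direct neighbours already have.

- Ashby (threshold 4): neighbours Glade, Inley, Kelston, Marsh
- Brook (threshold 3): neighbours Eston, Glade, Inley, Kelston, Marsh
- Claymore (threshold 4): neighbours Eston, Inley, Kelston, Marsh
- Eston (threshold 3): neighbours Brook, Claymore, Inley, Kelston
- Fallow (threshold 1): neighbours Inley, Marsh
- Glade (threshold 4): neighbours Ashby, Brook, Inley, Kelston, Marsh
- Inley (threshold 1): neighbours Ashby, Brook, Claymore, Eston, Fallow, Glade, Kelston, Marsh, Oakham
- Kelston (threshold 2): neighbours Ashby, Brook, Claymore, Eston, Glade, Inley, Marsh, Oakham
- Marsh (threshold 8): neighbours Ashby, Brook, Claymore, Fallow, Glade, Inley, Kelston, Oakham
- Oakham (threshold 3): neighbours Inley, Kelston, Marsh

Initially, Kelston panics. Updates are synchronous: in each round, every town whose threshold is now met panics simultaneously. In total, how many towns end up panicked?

3

Round 1 — Kelston panics (initial).
Round 2 — checking thresholds:
  Ashby: 1 of 4 neighbours < 4, not yet.
  Brook: 1 of 5 neighbours < 3, not yet.
  Claymore: 1 of 4 neighbours < 4, not yet.
  Eston: 1 of 4 neighbours < 3, not yet.
  Glade: 1 of 5 neighbours < 4, not yet.
  Inley: 1 of 9 neighbours ≥ 1, panics.
  Marsh: 1 of 8 neighbours < 8, not yet.
  Oakham: 1 of 3 neighbours < 3, not yet.
Round 3 — checking thresholds:
  Ashby: 2 of 4 neighbours < 4, not yet.
  Brook: 2 of 5 neighbours < 3, not yet.
  Claymore: 2 of 4 neighbours < 4, not yet.
  Eston: 2 of 4 neighbours < 3, not yet.
  Fallow: 1 of 2 neighbours ≥ 1, panics.
  Glade: 2 of 5 neighbours < 4, not yet.
  Marsh: 2 of 8 neighbours < 8, not yet.
  Oakham: 2 of 3 neighbours < 3, not yet.
Round 4 — no new panics; cascade stops.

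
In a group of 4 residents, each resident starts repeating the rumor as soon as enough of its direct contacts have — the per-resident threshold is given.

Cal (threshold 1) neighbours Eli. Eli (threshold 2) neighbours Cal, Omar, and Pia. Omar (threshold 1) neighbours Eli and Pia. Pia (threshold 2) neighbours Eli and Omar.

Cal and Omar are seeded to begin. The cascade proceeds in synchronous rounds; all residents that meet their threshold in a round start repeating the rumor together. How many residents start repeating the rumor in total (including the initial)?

4

Round 1 — Cal, Omar start repeating the rumor (initial).
Round 2 — checking thresholds:
  Eli: 2 of 3 neighbours ≥ 2, starts repeating the rumor.
  Pia: 1 of 2 neighbours < 2, holds.
Round 3 — checking thresholds:
  Pia: 2 of 2 neighbours ≥ 2, starts repeating the rumor.
Round 4 — no new spreads; cascade stops.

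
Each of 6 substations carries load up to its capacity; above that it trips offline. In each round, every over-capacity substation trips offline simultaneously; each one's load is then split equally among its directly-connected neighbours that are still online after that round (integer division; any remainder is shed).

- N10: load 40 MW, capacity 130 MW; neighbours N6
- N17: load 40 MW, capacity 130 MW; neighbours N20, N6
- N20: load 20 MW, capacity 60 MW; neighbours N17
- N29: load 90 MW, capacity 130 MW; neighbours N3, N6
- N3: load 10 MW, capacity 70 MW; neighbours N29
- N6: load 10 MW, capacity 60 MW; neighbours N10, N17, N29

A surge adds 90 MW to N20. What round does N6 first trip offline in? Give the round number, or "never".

Round 1 — N20 at 110 > 60. N20 trips offline.
  N20 sheds 110 MW to N17: 110 each.
    N17: 40+110 = 150 > 130
Round 2 — N17 trips offline.
  N17 sheds 150 MW to N6: 150 each.
    N6: 10+150 = 160 > 60
Round 3 — N6 trips offline.
  N6 sheds 160 MW to N10, N29: 80 each.
    N10: 40+80 = 120 ≤ 130
    N29: 90+80 = 170 > 130
Round 4 — N29 trips offline.
  N29 sheds 170 MW to N3: 170 each.
    N3: 10+170 = 180 > 70
Round 5 — N3 trips offline.
  N3 sheds 180 MW: no online neighbours, lost.
No further trips.

3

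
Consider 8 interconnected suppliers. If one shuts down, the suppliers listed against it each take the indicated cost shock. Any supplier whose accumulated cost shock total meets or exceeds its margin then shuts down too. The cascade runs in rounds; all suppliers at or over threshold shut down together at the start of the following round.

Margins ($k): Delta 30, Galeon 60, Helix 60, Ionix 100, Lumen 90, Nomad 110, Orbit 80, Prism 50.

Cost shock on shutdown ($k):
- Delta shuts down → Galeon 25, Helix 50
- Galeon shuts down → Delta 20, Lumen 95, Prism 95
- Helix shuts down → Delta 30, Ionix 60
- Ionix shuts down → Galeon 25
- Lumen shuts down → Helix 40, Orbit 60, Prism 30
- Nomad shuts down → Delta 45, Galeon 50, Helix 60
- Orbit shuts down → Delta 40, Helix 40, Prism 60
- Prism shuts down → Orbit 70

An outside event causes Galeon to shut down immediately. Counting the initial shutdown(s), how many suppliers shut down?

Round 1 — Galeon shuts down (initial).
  Delta: +20 → 20 < 30
  Lumen: +95 → 95 ≥ 90
  Prism: +95 → 95 ≥ 50
Round 2 — Lumen, Prism shut down.
  Helix: +40 → 40 < 60
  Orbit: +60+70 → 130 ≥ 80
Round 3 — Orbit shuts down.
  Delta: +40 → 60 ≥ 30
  Helix: +40 → 80 ≥ 60
Round 4 — Delta, Helix shut down.
  Ionix: +60 → 60 < 100
No further shutdowns.

6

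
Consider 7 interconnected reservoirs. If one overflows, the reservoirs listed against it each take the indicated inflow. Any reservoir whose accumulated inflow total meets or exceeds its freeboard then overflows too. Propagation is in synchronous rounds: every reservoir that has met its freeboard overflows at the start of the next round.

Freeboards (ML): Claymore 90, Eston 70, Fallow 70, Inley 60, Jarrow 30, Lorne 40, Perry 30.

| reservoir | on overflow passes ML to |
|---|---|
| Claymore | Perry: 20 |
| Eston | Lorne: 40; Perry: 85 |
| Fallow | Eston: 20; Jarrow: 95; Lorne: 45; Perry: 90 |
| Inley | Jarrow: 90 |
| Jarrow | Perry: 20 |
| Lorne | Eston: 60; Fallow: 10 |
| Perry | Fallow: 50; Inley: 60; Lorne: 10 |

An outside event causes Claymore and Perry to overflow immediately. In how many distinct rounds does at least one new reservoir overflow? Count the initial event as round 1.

3

Round 1 — Claymore, Perry overflow (initial).
  Fallow: +50 → 50 < 70
  Inley: +60 → 60 ≥ 60
  Lorne: +10 → 10 < 40
Round 2 — Inley overflows.
  Jarrow: +90 → 90 ≥ 30
Round 3 — Jarrow overflows.
No further overflows.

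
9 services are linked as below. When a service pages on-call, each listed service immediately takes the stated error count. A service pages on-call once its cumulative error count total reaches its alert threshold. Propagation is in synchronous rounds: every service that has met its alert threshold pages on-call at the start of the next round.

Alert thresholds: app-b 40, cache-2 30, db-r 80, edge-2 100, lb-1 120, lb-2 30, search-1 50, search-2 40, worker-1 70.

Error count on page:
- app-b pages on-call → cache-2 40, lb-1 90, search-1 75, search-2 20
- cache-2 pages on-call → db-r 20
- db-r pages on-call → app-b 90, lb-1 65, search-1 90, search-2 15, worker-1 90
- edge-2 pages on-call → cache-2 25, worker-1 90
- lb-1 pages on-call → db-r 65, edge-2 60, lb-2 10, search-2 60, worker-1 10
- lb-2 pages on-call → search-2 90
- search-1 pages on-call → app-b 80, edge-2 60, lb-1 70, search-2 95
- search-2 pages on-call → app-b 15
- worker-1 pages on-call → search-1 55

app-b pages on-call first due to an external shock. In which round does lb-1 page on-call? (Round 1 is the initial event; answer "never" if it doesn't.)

Round 1 — app-b pages on-call (initial).
  cache-2: +40 → 40 ≥ 30
  lb-1: +90 → 90 < 120
  search-1: +75 → 75 ≥ 50
  search-2: +20 → 20 < 40
Round 2 — cache-2, search-1 page on-call.
  db-r: +20 → 20 < 80
  edge-2: +60 → 60 < 100
  lb-1: +70 → 160 ≥ 120
  search-2: +95 → 115 ≥ 40
Round 3 — lb-1, search-2 page on-call.
  db-r: +65 → 85 ≥ 80
  edge-2: +60 → 120 ≥ 100
  lb-2: +10 → 10 < 30
  worker-1: +10 → 10 < 70
Round 4 — db-r, edge-2 page on-call.
  worker-1: +90+90 → 190 ≥ 70
Round 5 — worker-1 pages on-call.
No further pages.

3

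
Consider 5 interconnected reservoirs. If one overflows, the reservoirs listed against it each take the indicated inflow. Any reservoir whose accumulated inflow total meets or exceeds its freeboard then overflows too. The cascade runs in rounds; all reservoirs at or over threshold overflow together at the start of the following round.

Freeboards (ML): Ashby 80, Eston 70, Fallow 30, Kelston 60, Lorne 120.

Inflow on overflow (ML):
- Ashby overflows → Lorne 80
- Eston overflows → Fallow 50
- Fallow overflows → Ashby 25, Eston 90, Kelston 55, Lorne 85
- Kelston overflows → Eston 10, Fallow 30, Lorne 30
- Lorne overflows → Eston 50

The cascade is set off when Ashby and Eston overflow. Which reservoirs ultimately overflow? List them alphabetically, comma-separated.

Round 1 — Ashby, Eston overflow (initial).
  Fallow: +50 → 50 ≥ 30
  Lorne: +80 → 80 < 120
Round 2 — Fallow overflows.
  Kelston: +55 → 55 < 60
  Lorne: +85 → 165 ≥ 120
Round 3 — Lorne overflows.
No further overflows.

Ashby, Eston, Fallow, Lorne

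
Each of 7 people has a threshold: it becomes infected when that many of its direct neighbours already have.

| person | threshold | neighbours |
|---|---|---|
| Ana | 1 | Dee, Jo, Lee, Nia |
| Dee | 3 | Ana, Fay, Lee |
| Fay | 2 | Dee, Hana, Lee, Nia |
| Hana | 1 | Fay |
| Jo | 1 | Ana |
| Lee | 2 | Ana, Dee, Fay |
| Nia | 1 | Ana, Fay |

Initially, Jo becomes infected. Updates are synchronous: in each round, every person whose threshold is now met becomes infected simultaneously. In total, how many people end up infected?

Round 1 — Jo becomes infected (initial).
Round 2 — checking thresholds:
  Ana: 1 of 4 neighbours ≥ 1, becomes infected.
Round 3 — checking thresholds:
  Dee: 1 of 3 neighbours < 3, holds.
  Lee: 1 of 3 neighbours < 2, holds.
  Nia: 1 of 2 neighbours ≥ 1, becomes infected.
Round 4 — no new infections; cascade stops.

3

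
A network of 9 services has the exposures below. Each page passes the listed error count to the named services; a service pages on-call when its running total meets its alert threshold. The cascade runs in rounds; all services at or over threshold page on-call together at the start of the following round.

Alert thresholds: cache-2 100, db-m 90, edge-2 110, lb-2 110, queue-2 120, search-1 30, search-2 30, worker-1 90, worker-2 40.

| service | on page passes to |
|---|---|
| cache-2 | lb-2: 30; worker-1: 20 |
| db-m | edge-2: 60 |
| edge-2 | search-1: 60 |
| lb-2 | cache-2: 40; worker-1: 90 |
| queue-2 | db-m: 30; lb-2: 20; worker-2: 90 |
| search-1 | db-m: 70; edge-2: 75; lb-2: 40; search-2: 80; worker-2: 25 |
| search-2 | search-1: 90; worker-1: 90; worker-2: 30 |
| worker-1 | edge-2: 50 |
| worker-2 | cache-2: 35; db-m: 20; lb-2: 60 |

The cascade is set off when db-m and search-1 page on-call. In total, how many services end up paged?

Round 1 — db-m, search-1 page on-call (initial).
  edge-2: +60+75 → 135 ≥ 110
  lb-2: +40 → 40 < 110
  search-2: +80 → 80 ≥ 30
  worker-2: +25 → 25 < 40
Round 2 — edge-2, search-2 page on-call.
  worker-1: +90 → 90 ≥ 90
  worker-2: +30 → 55 ≥ 40
Round 3 — worker-1, worker-2 page on-call.
  cache-2: +35 → 35 < 100
  lb-2: +60 → 100 < 110
No further pages.

6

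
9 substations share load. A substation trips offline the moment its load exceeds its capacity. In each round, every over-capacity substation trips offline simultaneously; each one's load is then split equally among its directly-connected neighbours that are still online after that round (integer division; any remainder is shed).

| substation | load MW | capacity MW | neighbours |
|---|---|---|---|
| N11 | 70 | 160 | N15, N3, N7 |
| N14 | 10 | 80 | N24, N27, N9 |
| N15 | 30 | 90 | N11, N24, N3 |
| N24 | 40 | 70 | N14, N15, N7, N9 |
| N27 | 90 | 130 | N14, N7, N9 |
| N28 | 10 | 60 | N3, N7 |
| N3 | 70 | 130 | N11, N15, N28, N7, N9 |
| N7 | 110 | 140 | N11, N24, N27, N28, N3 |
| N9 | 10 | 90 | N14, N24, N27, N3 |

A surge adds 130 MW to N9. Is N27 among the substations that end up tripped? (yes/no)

Round 1 — N9 at 140 > 90. N9 trips offline.
  N9 sheds 140 MW to N14, N24, N27, N3: 35 each.
    N14: 10+35 = 45 ≤ 80
    N24: 40+35 = 75 > 70
    N27: 90+35 = 125 ≤ 130
    N3: 70+35 = 105 ≤ 130
Round 2 — N24 trips offline.
  N24 sheds 75 MW to N14, N15, N7: 25 each.
    N14: 45+25 = 70 ≤ 80
    N15: 30+25 = 55 ≤ 90
    N7: 110+25 = 135 ≤ 140
No further trips.

no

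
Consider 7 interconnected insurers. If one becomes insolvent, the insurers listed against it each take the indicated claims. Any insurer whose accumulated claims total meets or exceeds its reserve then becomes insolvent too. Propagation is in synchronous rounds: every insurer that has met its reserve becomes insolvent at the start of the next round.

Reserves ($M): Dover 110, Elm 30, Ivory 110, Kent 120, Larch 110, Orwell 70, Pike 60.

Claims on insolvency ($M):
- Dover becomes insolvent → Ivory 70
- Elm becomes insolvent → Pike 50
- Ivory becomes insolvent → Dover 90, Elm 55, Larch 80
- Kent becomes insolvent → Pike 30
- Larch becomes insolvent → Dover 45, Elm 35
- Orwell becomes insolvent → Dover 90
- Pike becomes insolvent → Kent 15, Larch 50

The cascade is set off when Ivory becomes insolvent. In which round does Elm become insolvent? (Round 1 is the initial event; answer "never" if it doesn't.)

Round 1 — Ivory becomes insolvent (initial).
  Dover: +90 → 90 < 110
  Elm: +55 → 55 ≥ 30
  Larch: +80 → 80 < 110
Round 2 — Elm becomes insolvent.
  Pike: +50 → 50 < 60
No further insolvencies.

2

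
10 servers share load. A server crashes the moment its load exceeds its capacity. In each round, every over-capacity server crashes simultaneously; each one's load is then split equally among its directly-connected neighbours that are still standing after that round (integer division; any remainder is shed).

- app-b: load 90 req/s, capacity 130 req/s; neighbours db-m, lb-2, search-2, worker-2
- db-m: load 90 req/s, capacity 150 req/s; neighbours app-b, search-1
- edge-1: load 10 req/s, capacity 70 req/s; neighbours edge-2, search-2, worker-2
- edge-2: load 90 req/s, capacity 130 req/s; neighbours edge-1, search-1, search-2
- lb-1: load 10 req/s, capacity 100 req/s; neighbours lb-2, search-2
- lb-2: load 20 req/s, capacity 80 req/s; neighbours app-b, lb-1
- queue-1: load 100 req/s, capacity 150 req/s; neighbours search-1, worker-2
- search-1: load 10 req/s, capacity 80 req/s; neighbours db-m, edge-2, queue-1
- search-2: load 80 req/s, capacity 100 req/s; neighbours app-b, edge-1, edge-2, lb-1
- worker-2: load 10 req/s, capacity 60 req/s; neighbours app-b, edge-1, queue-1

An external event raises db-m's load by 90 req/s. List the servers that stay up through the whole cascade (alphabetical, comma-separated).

lb-1, lb-2

Round 1 — db-m at 180 > 150. db-m crashes.
  db-m sheds 180 req/s to app-b, search-1: 90 each.
    app-b: 90+90 = 180 > 130
    search-1: 10+90 = 100 > 80
Round 2 — app-b, search-1 crash.
  app-b sheds 180 req/s to lb-2, search-2, worker-2: 60 each.
    lb-2: 20+60 = 80 ≤ 80
    search-2: 80+60 = 140 > 100
    worker-2: 10+60 = 70 > 60
  search-1 sheds 100 req/s to edge-2, queue-1: 50 each.
    edge-2: 90+50 = 140 > 130
    queue-1: 100+50 = 150 ≤ 150
Round 3 — edge-2, search-2, worker-2 crash.
  edge-2 sheds 140 req/s to edge-1: 140 each.
    edge-1: 10+140 = 150 > 70
  search-2 sheds 140 req/s to edge-1, lb-1: 70 each.
    edge-1: 150+70 = 220 > 70
    lb-1: 10+70 = 80 ≤ 100
  worker-2 sheds 70 req/s to edge-1, queue-1: 35 each.
    edge-1: 220+35 = 255 > 70
    queue-1: 150+35 = 185 > 150
Round 4 — edge-1, queue-1 crash.
  edge-1 sheds 255 req/s: no online neighbours, lost.
  queue-1 sheds 185 req/s: no online neighbours, lost.
No further crashes.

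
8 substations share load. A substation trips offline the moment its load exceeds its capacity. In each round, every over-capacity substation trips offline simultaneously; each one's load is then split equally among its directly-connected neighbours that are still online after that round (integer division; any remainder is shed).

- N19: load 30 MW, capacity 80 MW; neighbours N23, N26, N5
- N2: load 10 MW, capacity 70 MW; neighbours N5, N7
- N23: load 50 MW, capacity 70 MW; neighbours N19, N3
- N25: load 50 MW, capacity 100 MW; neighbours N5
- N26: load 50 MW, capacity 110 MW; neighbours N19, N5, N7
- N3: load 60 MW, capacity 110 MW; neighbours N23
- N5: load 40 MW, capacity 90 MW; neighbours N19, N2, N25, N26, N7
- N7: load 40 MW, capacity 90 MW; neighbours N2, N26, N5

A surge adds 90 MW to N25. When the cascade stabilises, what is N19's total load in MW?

Round 1 — N25 at 140 > 100. N25 trips offline.
  N25 sheds 140 MW to N5: 140 each.
    N5: 40+140 = 180 > 90
Round 2 — N5 trips offline.
  N5 sheds 180 MW to N19, N2, N26, N7: 45 each.
    N19: 30+45 = 75 ≤ 80
    N2: 10+45 = 55 ≤ 70
    N26: 50+45 = 95 ≤ 110
    N7: 40+45 = 85 ≤ 90
No further trips.

75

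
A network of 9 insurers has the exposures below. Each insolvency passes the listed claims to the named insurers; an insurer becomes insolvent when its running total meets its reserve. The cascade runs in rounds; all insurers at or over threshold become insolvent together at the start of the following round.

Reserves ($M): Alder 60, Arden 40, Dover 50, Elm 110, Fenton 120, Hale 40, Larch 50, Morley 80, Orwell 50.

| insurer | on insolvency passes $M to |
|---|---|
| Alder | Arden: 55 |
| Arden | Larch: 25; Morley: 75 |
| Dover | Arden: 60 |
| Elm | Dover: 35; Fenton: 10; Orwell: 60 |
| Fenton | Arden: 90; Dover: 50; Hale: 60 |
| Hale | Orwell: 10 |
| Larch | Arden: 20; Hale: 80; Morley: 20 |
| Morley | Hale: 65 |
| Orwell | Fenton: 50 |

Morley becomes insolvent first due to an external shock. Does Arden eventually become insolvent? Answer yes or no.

no

Round 1 — Morley becomes insolvent (initial).
  Hale: +65 → 65 ≥ 40
Round 2 — Hale becomes insolvent.
  Orwell: +10 → 10 < 50
No further insolvencies.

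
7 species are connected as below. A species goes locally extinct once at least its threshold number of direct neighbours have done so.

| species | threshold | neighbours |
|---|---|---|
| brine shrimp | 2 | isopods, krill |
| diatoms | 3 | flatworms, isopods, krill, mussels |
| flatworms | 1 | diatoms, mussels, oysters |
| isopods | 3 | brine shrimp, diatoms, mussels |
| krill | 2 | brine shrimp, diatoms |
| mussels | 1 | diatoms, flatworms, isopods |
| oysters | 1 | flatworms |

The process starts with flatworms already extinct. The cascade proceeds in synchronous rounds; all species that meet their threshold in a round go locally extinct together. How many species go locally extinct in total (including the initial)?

3

Round 1 — flatworms goes locally extinct (initial).
Round 2 — checking thresholds:
  diatoms: 1 of 4 neighbours < 3, below threshold.
  mussels: 1 of 3 neighbours ≥ 1, goes locally extinct.
  oysters: 1 of 1 neighbours ≥ 1, goes locally extinct.
Round 3 — no new extinctions; cascade stops.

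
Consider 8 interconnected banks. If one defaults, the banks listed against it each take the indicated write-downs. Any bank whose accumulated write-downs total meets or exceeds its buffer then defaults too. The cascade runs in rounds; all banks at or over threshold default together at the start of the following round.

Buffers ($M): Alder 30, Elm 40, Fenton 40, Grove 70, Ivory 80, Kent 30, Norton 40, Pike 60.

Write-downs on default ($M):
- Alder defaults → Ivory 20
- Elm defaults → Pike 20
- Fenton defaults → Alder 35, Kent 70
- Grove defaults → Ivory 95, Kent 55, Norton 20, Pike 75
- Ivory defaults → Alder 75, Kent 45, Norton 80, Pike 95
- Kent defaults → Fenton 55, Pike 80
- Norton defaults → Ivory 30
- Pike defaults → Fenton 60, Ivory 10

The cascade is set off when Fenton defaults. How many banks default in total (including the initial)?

4

Round 1 — Fenton defaults (initial).
  Alder: +35 → 35 ≥ 30
  Kent: +70 → 70 ≥ 30
Round 2 — Alder, Kent default.
  Ivory: +20 → 20 < 80
  Pike: +80 → 80 ≥ 60
Round 3 — Pike defaults.
  Ivory: +10 → 30 < 80
No further defaults.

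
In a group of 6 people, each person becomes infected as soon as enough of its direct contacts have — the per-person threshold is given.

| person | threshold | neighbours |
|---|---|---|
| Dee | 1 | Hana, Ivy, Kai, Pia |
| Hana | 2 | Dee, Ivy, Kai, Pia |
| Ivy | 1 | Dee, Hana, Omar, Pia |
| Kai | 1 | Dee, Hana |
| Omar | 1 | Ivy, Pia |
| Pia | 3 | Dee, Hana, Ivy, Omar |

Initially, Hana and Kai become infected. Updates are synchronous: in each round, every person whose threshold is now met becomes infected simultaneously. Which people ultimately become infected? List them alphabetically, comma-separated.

Dee, Hana, Ivy, Kai, Omar, Pia

Round 1 — Hana, Kai become infected (initial).
Round 2 — checking thresholds:
  Dee: 2 of 4 neighbours ≥ 1, becomes infected.
  Ivy: 1 of 4 neighbours ≥ 1, becomes infected.
  Pia: 1 of 4 neighbours < 3, holds.
Round 3 — checking thresholds:
  Omar: 1 of 2 neighbours ≥ 1, becomes infected.
  Pia: 3 of 4 neighbours ≥ 3, becomes infected.
Round 4 — no new infections; cascade stops.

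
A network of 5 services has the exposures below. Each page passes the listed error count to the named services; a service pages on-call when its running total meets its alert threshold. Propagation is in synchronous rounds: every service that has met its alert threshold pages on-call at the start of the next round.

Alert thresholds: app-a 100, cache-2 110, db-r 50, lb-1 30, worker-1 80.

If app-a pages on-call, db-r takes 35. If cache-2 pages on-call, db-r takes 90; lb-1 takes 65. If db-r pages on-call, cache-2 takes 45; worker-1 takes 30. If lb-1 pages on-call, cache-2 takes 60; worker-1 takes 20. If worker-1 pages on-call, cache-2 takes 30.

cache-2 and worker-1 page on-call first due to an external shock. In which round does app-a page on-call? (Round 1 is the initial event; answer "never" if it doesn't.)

never

Round 1 — cache-2, worker-1 page on-call (initial).
  db-r: +90 → 90 ≥ 50
  lb-1: +65 → 65 ≥ 30
Round 2 — db-r, lb-1 page on-call.
No further pages.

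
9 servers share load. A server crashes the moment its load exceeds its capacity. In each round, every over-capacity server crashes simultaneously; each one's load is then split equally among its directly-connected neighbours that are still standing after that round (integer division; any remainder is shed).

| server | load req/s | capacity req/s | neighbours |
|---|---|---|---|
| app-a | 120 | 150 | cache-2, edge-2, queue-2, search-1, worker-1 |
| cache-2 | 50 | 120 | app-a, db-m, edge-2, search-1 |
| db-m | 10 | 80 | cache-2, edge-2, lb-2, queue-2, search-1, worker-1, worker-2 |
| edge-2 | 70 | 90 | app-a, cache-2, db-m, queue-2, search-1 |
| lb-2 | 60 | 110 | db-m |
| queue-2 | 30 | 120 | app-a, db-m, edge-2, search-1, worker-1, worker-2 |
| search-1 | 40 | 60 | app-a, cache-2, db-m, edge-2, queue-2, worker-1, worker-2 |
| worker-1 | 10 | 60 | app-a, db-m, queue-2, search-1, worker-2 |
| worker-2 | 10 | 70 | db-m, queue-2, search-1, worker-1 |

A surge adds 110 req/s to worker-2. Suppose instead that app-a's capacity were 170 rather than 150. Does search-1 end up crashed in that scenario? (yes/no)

yes

With app-a's capacity at 170:
Round 1 — worker-2 at 120 > 70. worker-2 crashes.
  worker-2 sheds 120 req/s to db-m, queue-2, search-1, worker-1: 30 each.
    db-m: 10+30 = 40 ≤ 80
    queue-2: 30+30 = 60 ≤ 120
    search-1: 40+30 = 70 > 60
    worker-1: 10+30 = 40 ≤ 60
Round 2 — search-1 crashes.
  search-1 sheds 70 req/s to app-a, cache-2, db-m, edge-2, queue-2, worker-1: 11 each (4 lost).
    app-a: 120+11 = 131 ≤ 170
    cache-2: 50+11 = 61 ≤ 120
    db-m: 40+11 = 51 ≤ 80
    edge-2: 70+11 = 81 ≤ 90
    queue-2: 60+11 = 71 ≤ 120
    worker-1: 40+11 = 51 ≤ 60
No further crashes.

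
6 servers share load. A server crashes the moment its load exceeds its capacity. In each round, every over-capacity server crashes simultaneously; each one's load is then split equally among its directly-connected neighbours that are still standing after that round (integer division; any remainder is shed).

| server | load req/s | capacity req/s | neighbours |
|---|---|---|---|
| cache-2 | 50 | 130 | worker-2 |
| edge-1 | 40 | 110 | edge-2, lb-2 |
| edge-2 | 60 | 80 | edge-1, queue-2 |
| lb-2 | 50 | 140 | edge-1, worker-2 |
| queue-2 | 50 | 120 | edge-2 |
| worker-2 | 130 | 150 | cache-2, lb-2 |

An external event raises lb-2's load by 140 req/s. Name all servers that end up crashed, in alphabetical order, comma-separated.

Round 1 — lb-2 at 190 > 140. lb-2 crashes.
  lb-2 sheds 190 req/s to edge-1, worker-2: 95 each.
    edge-1: 40+95 = 135 > 110
    worker-2: 130+95 = 225 > 150
Round 2 — edge-1, worker-2 crash.
  edge-1 sheds 135 req/s to edge-2: 135 each.
    edge-2: 60+135 = 195 > 80
  worker-2 sheds 225 req/s to cache-2: 225 each.
    cache-2: 50+225 = 275 > 130
Round 3 — cache-2, edge-2 crash.
  cache-2 sheds 275 req/s: no online neighbours, lost.
  edge-2 sheds 195 req/s to queue-2: 195 each.
    queue-2: 50+195 = 245 > 120
Round 4 — queue-2 crashes.
  queue-2 sheds 245 req/s: no online neighbours, lost.
No further crashes.

cache-2, edge-1, edge-2, lb-2, queue-2, worker-2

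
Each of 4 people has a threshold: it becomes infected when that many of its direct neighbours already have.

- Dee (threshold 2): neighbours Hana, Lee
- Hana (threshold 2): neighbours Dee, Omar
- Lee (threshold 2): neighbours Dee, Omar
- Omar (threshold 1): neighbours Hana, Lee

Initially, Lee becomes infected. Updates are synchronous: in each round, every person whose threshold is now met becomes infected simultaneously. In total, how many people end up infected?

2

Round 1 — Lee becomes infected (initial).
Round 2 — checking thresholds:
  Dee: 1 of 2 neighbours < 2, holds.
  Omar: 1 of 2 neighbours ≥ 1, becomes infected.
Round 3 — no new infections; cascade stops.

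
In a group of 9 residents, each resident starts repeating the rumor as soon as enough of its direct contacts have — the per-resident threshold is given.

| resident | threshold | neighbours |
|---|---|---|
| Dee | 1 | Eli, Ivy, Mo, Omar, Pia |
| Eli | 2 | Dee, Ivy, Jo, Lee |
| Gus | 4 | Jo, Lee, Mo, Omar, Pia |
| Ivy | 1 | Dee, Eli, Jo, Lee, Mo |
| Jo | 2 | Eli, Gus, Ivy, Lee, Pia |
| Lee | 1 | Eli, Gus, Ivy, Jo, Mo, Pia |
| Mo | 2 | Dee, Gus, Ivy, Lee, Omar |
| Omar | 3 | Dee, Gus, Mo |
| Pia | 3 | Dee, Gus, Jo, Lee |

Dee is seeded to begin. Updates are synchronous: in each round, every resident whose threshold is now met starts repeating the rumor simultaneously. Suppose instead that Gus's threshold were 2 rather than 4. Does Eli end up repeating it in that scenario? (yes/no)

yes

With Gus's threshold at 2:
Round 1 — Dee starts repeating the rumor (initial).
Round 2 — checking thresholds:
  Eli: 1 of 4 neighbours < 2, holds.
  Ivy: 1 of 5 neighbours ≥ 1, starts repeating the rumor.
  Mo: 1 of 5 neighbours < 2, holds.
  Omar: 1 of 3 neighbours < 3, holds.
  Pia: 1 of 4 neighbours < 3, holds.
Round 3 — checking thresholds:
  Eli: 2 of 4 neighbours ≥ 2, starts repeating the rumor.
  Jo: 1 of 5 neighbours < 2, holds.
  Lee: 1 of 6 neighbours ≥ 1, starts repeating the rumor.
  Mo: 2 of 5 neighbours ≥ 2, starts repeating the rumor.
  Omar: 1 of 3 neighbours < 3, holds.
  Pia: 1 of 4 neighbours < 3, holds.
Round 4 — checking thresholds:
  Gus: 2 of 5 neighbours ≥ 2, starts repeating the rumor.
  Jo: 3 of 5 neighbours ≥ 2, starts repeating the rumor.
  Omar: 2 of 3 neighbours < 3, holds.
  Pia: 2 of 4 neighbours < 3, holds.
Round 5 — checking thresholds:
  Omar: 3 of 3 neighbours ≥ 3, starts repeating the rumor.
  Pia: 4 of 4 neighbours ≥ 3, starts repeating the rumor.
Round 6 — no new spreads; cascade stops.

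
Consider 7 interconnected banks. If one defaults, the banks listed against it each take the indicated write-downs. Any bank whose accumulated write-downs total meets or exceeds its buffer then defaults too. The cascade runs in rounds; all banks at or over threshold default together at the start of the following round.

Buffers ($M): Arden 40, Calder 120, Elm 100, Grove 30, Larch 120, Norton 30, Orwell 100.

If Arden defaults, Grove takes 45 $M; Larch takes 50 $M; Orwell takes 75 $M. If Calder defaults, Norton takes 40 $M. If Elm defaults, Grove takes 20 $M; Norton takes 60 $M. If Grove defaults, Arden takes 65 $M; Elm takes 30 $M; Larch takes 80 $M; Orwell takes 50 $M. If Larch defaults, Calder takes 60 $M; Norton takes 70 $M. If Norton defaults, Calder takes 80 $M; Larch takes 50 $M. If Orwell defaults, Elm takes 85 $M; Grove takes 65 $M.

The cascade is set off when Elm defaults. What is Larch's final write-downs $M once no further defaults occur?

Round 1 — Elm defaults (initial).
  Grove: +20 → 20 < 30
  Norton: +60 → 60 ≥ 30
Round 2 — Norton defaults.
  Calder: +80 → 80 < 120
  Larch: +50 → 50 < 120
No further defaults.

50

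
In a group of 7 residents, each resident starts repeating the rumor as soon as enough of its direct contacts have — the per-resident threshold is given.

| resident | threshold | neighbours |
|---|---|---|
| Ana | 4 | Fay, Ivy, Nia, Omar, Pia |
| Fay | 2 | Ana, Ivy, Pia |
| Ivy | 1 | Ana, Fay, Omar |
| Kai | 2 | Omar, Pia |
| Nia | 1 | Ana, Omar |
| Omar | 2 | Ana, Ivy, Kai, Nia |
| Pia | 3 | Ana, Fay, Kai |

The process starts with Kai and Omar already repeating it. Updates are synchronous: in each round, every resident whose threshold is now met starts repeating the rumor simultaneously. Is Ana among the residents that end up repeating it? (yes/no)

no

Round 1 — Kai, Omar start repeating the rumor (initial).
Round 2 — checking thresholds:
  Ana: 1 of 5 neighbours < 4, holds.
  Ivy: 1 of 3 neighbours ≥ 1, starts repeating the rumor.
  Nia: 1 of 2 neighbours ≥ 1, starts repeating the rumor.
  Pia: 1 of 3 neighbours < 3, holds.
Round 3 — no new spreads; cascade stops.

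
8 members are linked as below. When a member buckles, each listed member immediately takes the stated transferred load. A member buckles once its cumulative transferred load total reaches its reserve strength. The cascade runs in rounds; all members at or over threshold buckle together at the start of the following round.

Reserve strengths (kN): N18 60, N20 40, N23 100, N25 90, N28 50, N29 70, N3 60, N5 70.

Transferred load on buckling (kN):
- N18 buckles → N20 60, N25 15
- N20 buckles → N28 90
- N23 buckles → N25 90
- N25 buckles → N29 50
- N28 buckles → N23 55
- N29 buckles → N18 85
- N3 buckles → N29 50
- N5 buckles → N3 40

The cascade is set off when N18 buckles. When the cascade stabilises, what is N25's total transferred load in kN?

15

Round 1 — N18 buckles (initial).
  N20: +60 → 60 ≥ 40
  N25: +15 → 15 < 90
Round 2 — N20 buckles.
  N28: +90 → 90 ≥ 50
Round 3 — N28 buckles.
  N23: +55 → 55 < 100
No further bucklings.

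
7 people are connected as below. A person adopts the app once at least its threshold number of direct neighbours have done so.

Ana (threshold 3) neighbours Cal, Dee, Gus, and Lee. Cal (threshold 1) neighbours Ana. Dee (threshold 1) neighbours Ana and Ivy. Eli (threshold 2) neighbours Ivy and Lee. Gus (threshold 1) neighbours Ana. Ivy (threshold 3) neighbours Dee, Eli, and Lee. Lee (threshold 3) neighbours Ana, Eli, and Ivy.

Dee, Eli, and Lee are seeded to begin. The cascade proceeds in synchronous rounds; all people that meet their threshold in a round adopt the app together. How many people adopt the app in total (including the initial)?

Round 1 — Dee, Eli, Lee adopt the app (initial).
Round 2 — checking thresholds:
  Ana: 2 of 4 neighbours < 3, holds.
  Ivy: 3 of 3 neighbours ≥ 3, adopts the app.
Round 3 — no new adoptions; cascade stops.

4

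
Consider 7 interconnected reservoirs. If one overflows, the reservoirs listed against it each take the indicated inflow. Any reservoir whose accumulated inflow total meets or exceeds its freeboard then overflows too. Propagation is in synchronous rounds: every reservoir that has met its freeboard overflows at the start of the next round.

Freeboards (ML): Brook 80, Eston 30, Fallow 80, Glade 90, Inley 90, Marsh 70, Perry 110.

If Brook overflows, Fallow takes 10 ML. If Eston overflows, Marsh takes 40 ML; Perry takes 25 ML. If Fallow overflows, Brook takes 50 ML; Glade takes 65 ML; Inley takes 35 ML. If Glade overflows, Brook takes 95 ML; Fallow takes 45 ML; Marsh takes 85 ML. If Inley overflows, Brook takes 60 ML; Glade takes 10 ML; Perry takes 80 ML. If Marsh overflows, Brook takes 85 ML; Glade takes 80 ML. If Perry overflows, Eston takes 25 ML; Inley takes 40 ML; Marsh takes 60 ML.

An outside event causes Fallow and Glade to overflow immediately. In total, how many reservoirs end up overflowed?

4

Round 1 — Fallow, Glade overflow (initial).
  Brook: +50+95 → 145 ≥ 80
  Inley: +35 → 35 < 90
  Marsh: +85 → 85 ≥ 70
Round 2 — Brook, Marsh overflow.
No further overflows.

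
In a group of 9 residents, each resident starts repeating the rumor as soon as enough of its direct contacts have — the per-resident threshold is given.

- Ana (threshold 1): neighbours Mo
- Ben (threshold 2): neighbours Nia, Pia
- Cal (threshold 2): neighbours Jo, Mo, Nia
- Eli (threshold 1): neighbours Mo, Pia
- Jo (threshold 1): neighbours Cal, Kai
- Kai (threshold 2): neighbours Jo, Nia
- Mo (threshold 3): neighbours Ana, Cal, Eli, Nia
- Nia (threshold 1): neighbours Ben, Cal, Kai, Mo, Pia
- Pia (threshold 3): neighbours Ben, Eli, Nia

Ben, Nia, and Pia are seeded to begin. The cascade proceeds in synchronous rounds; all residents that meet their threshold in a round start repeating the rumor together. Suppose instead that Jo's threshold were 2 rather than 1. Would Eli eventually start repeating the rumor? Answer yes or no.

With Jo's threshold at 2:
Round 1 — Ben, Nia, Pia start repeating the rumor (initial).
Round 2 — checking thresholds:
  Cal: 1 of 3 neighbours < 2, holds.
  Eli: 1 of 2 neighbours ≥ 1, starts repeating the rumor.
  Kai: 1 of 2 neighbours < 2, holds.
  Mo: 1 of 4 neighbours < 3, holds.
Round 3 — no new spreads; cascade stops.

yes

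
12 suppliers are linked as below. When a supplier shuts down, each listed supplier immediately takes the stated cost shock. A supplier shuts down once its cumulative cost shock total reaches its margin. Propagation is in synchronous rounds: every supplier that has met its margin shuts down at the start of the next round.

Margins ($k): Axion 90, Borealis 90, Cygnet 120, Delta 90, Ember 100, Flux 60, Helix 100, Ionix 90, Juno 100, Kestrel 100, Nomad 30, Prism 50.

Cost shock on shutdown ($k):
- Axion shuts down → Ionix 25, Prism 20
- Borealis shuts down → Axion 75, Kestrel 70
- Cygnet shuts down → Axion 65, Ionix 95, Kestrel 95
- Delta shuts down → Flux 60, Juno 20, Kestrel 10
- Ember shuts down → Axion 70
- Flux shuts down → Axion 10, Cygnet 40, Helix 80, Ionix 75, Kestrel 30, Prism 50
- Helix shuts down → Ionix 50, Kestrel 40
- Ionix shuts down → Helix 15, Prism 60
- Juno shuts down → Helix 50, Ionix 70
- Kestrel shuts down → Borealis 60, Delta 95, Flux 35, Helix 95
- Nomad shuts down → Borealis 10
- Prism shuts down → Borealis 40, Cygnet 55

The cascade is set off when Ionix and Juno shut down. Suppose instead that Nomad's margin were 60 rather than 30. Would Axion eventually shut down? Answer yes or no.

With Nomad's margin at 60:
Round 1 — Ionix, Juno shut down (initial).
  Helix: +15+50 → 65 < 100
  Prism: +60 → 60 ≥ 50
Round 2 — Prism shuts down.
  Borealis: +40 → 40 < 90
  Cygnet: +55 → 55 < 120
No further shutdowns.

no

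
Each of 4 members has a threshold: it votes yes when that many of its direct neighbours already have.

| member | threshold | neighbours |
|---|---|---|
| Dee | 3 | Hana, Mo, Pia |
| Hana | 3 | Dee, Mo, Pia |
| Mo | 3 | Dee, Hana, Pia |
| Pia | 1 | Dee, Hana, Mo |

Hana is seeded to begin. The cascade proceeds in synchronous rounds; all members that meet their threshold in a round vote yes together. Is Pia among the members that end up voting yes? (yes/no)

yes

Round 1 — Hana votes yes (initial).
Round 2 — checking thresholds:
  Dee: 1 of 3 neighbours < 3, below threshold.
  Mo: 1 of 3 neighbours < 3, below threshold.
  Pia: 1 of 3 neighbours ≥ 1, votes yes.
Round 3 — no new yes votes; cascade stops.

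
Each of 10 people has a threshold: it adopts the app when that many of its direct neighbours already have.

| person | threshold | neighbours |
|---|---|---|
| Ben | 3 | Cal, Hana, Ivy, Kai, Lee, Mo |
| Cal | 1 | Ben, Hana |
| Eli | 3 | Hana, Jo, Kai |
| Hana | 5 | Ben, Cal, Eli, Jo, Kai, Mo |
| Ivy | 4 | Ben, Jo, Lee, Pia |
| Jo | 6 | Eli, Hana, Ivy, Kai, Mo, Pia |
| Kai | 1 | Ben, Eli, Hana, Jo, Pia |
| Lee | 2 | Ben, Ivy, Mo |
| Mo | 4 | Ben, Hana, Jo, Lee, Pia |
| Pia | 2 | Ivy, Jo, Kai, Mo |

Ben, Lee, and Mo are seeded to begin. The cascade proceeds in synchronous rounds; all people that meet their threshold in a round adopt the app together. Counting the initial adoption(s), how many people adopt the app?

6

Round 1 — Ben, Lee, Mo adopt the app (initial).
Round 2 — checking thresholds:
  Cal: 1 of 2 neighbours ≥ 1, adopts the app.
  Hana: 2 of 6 neighbours < 5, not yet.
  Ivy: 2 of 4 neighbours < 4, not yet.
  Jo: 1 of 6 neighbours < 6, not yet.
  Kai: 1 of 5 neighbours ≥ 1, adopts the app.
  Pia: 1 of 4 neighbours < 2, not yet.
Round 3 — checking thresholds:
  Eli: 1 of 3 neighbours < 3, not yet.
  Hana: 4 of 6 neighbours < 5, not yet.
  Ivy: 2 of 4 neighbours < 4, not yet.
  Jo: 2 of 6 neighbours < 6, not yet.
  Pia: 2 of 4 neighbours ≥ 2, adopts the app.
Round 4 — no new adoptions; cascade stops.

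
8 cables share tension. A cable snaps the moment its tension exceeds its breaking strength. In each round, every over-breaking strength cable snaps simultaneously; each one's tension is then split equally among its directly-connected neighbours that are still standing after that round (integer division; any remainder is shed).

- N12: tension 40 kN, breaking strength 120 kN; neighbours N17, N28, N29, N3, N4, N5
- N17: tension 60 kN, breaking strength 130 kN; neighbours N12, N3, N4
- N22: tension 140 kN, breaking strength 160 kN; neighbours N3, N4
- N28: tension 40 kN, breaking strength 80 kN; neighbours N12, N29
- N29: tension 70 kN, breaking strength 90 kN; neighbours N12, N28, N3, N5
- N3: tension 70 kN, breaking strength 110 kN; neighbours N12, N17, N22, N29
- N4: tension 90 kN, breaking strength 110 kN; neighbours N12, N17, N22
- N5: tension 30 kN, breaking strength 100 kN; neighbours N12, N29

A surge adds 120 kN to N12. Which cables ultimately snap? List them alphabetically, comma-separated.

N12, N17, N22, N28, N29, N3, N4

Round 1 — N12 at 160 > 120. N12 snaps.
  N12 sheds 160 kN to N17, N28, N29, N3, N4, N5: 26 each (4 lost).
    N17: 60+26 = 86 ≤ 130
    N28: 40+26 = 66 ≤ 80
    N29: 70+26 = 96 > 90
    N3: 70+26 = 96 ≤ 110
    N4: 90+26 = 116 > 110
    N5: 30+26 = 56 ≤ 100
Round 2 — N29, N4 snap.
  N29 sheds 96 kN to N28, N3, N5: 32 each.
    N28: 66+32 = 98 > 80
    N3: 96+32 = 128 > 110
    N5: 56+32 = 88 ≤ 100
  N4 sheds 116 kN to N17, N22: 58 each.
    N17: 86+58 = 144 > 130
    N22: 140+58 = 198 > 160
Round 3 — N17, N22, N28, N3 snap.
  N17 sheds 144 kN: no online neighbours, lost.
  N22 sheds 198 kN: no online neighbours, lost.
  N28 sheds 98 kN: no online neighbours, lost.
  N3 sheds 128 kN: no online neighbours, lost.
No further breaks.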